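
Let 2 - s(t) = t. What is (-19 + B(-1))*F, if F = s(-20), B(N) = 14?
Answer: -110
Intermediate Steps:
s(t) = 2 - t
F = 22 (F = 2 - 1*(-20) = 2 + 20 = 22)
(-19 + B(-1))*F = (-19 + 14)*22 = -5*22 = -110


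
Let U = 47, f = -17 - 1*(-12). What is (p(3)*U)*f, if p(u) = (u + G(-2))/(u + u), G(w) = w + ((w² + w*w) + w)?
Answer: -1645/6 ≈ -274.17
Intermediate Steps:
f = -5 (f = -17 + 12 = -5)
G(w) = 2*w + 2*w² (G(w) = w + ((w² + w²) + w) = w + (2*w² + w) = w + (w + 2*w²) = 2*w + 2*w²)
p(u) = (4 + u)/(2*u) (p(u) = (u + 2*(-2)*(1 - 2))/(u + u) = (u + 2*(-2)*(-1))/((2*u)) = (u + 4)*(1/(2*u)) = (4 + u)*(1/(2*u)) = (4 + u)/(2*u))
(p(3)*U)*f = (((½)*(4 + 3)/3)*47)*(-5) = (((½)*(⅓)*7)*47)*(-5) = ((7/6)*47)*(-5) = (329/6)*(-5) = -1645/6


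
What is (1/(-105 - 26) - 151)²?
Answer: 391327524/17161 ≈ 22803.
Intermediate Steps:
(1/(-105 - 26) - 151)² = (1/(-131) - 151)² = (-1/131 - 151)² = (-19782/131)² = 391327524/17161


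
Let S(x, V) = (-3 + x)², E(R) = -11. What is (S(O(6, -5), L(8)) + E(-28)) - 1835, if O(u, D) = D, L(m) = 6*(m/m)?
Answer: -1782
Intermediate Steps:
L(m) = 6 (L(m) = 6*1 = 6)
(S(O(6, -5), L(8)) + E(-28)) - 1835 = ((-3 - 5)² - 11) - 1835 = ((-8)² - 11) - 1835 = (64 - 11) - 1835 = 53 - 1835 = -1782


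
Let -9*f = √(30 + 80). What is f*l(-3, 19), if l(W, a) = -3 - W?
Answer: 0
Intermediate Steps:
f = -√110/9 (f = -√(30 + 80)/9 = -√110/9 ≈ -1.1653)
f*l(-3, 19) = (-√110/9)*(-3 - 1*(-3)) = (-√110/9)*(-3 + 3) = -√110/9*0 = 0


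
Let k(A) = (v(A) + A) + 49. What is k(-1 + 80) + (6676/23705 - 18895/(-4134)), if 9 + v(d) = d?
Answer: 19878805619/97996470 ≈ 202.85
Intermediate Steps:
v(d) = -9 + d
k(A) = 40 + 2*A (k(A) = ((-9 + A) + A) + 49 = (-9 + 2*A) + 49 = 40 + 2*A)
k(-1 + 80) + (6676/23705 - 18895/(-4134)) = (40 + 2*(-1 + 80)) + (6676/23705 - 18895/(-4134)) = (40 + 2*79) + (6676*(1/23705) - 18895*(-1/4134)) = (40 + 158) + (6676/23705 + 18895/4134) = 198 + 475504559/97996470 = 19878805619/97996470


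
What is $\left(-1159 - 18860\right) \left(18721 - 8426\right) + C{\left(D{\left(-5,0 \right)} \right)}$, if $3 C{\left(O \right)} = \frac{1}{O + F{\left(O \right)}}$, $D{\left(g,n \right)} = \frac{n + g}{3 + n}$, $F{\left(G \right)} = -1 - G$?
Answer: $- \frac{618286816}{3} \approx -2.061 \cdot 10^{8}$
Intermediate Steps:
$D{\left(g,n \right)} = \frac{g + n}{3 + n}$
$C{\left(O \right)} = - \frac{1}{3}$ ($C{\left(O \right)} = \frac{1}{3 \left(O - \left(1 + O\right)\right)} = \frac{1}{3 \left(-1\right)} = \frac{1}{3} \left(-1\right) = - \frac{1}{3}$)
$\left(-1159 - 18860\right) \left(18721 - 8426\right) + C{\left(D{\left(-5,0 \right)} \right)} = \left(-1159 - 18860\right) \left(18721 - 8426\right) - \frac{1}{3} = \left(-20019\right) 10295 - \frac{1}{3} = -206095605 - \frac{1}{3} = - \frac{618286816}{3}$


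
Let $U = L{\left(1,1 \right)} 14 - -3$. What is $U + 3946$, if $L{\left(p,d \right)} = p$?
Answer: $3963$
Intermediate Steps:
$U = 17$ ($U = 1 \cdot 14 - -3 = 14 + 3 = 17$)
$U + 3946 = 17 + 3946 = 3963$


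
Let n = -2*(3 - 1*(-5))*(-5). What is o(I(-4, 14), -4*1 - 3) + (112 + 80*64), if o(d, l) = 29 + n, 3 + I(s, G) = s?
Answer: 5341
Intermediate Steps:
I(s, G) = -3 + s
n = 80 (n = -2*(3 + 5)*(-5) = -2*8*(-5) = -16*(-5) = 80)
o(d, l) = 109 (o(d, l) = 29 + 80 = 109)
o(I(-4, 14), -4*1 - 3) + (112 + 80*64) = 109 + (112 + 80*64) = 109 + (112 + 5120) = 109 + 5232 = 5341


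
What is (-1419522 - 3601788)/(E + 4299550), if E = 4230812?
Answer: -836885/1421727 ≈ -0.58864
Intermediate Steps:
(-1419522 - 3601788)/(E + 4299550) = (-1419522 - 3601788)/(4230812 + 4299550) = -5021310/8530362 = -5021310*1/8530362 = -836885/1421727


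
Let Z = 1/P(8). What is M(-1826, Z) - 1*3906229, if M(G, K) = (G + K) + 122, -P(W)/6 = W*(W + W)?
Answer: -3001292545/768 ≈ -3.9079e+6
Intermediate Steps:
P(W) = -12*W**2 (P(W) = -6*W*(W + W) = -6*W*2*W = -12*W**2)
Z = -1/768 (Z = 1/(-12*8**2) = 1/(-12*64) = 1/(-768) = -1/768 ≈ -0.0013021)
M(G, K) = 122 + G + K
M(-1826, Z) - 1*3906229 = (122 - 1826 - 1/768) - 1*3906229 = -1308673/768 - 3906229 = -3001292545/768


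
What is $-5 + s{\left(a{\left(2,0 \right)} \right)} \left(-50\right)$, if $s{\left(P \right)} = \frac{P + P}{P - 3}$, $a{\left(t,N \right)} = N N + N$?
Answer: $-5$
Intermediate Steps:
$a{\left(t,N \right)} = N + N^{2}$ ($a{\left(t,N \right)} = N^{2} + N = N + N^{2}$)
$s{\left(P \right)} = \frac{2 P}{-3 + P}$
$-5 + s{\left(a{\left(2,0 \right)} \right)} \left(-50\right) = -5 + \frac{2 \cdot 0 \left(1 + 0\right)}{-3 + 0 \left(1 + 0\right)} \left(-50\right) = -5 + \frac{2 \cdot 0 \cdot 1}{-3 + 0 \cdot 1} \left(-50\right) = -5 + 2 \cdot 0 \frac{1}{-3 + 0} \left(-50\right) = -5 + 2 \cdot 0 \frac{1}{-3} \left(-50\right) = -5 + 2 \cdot 0 \left(- \frac{1}{3}\right) \left(-50\right) = -5 + 0 \left(-50\right) = -5 + 0 = -5$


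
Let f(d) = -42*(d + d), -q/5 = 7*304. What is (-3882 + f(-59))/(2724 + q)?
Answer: -537/3958 ≈ -0.13567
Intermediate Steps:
q = -10640 (q = -35*304 = -5*2128 = -10640)
f(d) = -84*d
(-3882 + f(-59))/(2724 + q) = (-3882 - 84*(-59))/(2724 - 10640) = (-3882 + 4956)/(-7916) = 1074*(-1/7916) = -537/3958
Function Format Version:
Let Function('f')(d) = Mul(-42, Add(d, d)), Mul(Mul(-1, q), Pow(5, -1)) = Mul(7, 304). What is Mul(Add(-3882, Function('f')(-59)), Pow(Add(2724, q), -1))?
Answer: Rational(-537, 3958) ≈ -0.13567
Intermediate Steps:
q = -10640 (q = Mul(-5, Mul(7, 304)) = Mul(-5, 2128) = -10640)
Function('f')(d) = Mul(-84, d) (Function('f')(d) = Mul(-42, Mul(2, d)) = Mul(-84, d))
Mul(Add(-3882, Function('f')(-59)), Pow(Add(2724, q), -1)) = Mul(Add(-3882, Mul(-84, -59)), Pow(Add(2724, -10640), -1)) = Mul(Add(-3882, 4956), Pow(-7916, -1)) = Mul(1074, Rational(-1, 7916)) = Rational(-537, 3958)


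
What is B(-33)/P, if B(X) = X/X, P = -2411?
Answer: -1/2411 ≈ -0.00041477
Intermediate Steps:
B(X) = 1
B(-33)/P = 1/(-2411) = 1*(-1/2411) = -1/2411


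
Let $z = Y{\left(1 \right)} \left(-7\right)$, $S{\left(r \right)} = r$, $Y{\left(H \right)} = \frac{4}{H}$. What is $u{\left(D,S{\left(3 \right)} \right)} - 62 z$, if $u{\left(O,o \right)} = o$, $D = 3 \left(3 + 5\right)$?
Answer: $1739$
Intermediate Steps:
$D = 24$ ($D = 3 \cdot 8 = 24$)
$z = -28$ ($z = \frac{4}{1} \left(-7\right) = 4 \cdot 1 \left(-7\right) = 4 \left(-7\right) = -28$)
$u{\left(D,S{\left(3 \right)} \right)} - 62 z = 3 - -1736 = 3 + 1736 = 1739$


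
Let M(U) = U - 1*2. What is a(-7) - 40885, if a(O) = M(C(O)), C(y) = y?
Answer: -40894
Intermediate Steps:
M(U) = -2 + U (M(U) = U - 2 = -2 + U)
a(O) = -2 + O
a(-7) - 40885 = (-2 - 7) - 40885 = -9 - 40885 = -40894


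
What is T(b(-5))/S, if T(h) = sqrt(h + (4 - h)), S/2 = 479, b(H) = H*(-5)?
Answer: 1/479 ≈ 0.0020877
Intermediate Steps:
b(H) = -5*H
S = 958 (S = 2*479 = 958)
T(h) = 2 (T(h) = sqrt(4) = 2)
T(b(-5))/S = 2/958 = 2*(1/958) = 1/479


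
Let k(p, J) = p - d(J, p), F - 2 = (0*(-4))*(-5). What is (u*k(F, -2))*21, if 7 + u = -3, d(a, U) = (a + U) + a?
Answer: -840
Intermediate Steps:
d(a, U) = U + 2*a (d(a, U) = (U + a) + a = U + 2*a)
F = 2 (F = 2 + (0*(-4))*(-5) = 2 + 0*(-5) = 2 + 0 = 2)
k(p, J) = -2*J (k(p, J) = p - (p + 2*J) = p + (-p - 2*J) = -2*J)
u = -10 (u = -7 - 3 = -10)
(u*k(F, -2))*21 = -(-20)*(-2)*21 = -10*4*21 = -40*21 = -840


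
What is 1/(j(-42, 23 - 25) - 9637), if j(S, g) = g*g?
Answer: -1/9633 ≈ -0.00010381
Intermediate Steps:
j(S, g) = g**2
1/(j(-42, 23 - 25) - 9637) = 1/((23 - 25)**2 - 9637) = 1/((-2)**2 - 9637) = 1/(4 - 9637) = 1/(-9633) = -1/9633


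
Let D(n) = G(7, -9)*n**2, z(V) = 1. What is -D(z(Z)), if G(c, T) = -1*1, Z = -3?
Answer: 1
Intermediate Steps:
G(c, T) = -1
D(n) = -n**2
-D(z(Z)) = -(-1)*1**2 = -(-1) = -1*(-1) = 1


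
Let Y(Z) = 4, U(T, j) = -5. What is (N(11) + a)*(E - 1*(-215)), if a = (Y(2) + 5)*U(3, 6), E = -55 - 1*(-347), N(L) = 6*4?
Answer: -10647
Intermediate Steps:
N(L) = 24
E = 292 (E = -55 + 347 = 292)
a = -45 (a = (4 + 5)*(-5) = 9*(-5) = -45)
(N(11) + a)*(E - 1*(-215)) = (24 - 45)*(292 - 1*(-215)) = -21*(292 + 215) = -21*507 = -10647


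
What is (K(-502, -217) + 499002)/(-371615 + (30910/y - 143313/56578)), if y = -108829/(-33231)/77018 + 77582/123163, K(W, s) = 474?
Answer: -5611618653932762276661624/3623859650743828431386069 ≈ -1.5485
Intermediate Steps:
y = 198575623034083/315221554214754 (y = -108829*(-1/33231)*(1/77018) + 77582*(1/123163) = (108829/33231)*(1/77018) + 77582/123163 = 108829/2559385158 + 77582/123163 = 198575623034083/315221554214754 ≈ 0.62996)
(K(-502, -217) + 499002)/(-371615 + (30910/y - 143313/56578)) = (474 + 499002)/(-371615 + (30910/(198575623034083/315221554214754) - 143313/56578)) = 499476/(-371615 + (30910*(315221554214754/198575623034083) - 143313*1/56578)) = 499476/(-371615 + (9743498240778046140/198575623034083 - 143313/56578)) = 499476/(-371615 + 551239184998476410971941/11235011600022347974) = 499476/(-3623859650743828431386069/11235011600022347974) = 499476*(-11235011600022347974/3623859650743828431386069) = -5611618653932762276661624/3623859650743828431386069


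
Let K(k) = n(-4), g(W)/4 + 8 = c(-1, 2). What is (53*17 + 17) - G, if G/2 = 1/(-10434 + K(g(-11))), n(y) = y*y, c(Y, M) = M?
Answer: 4781863/5209 ≈ 918.00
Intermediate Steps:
g(W) = -24 (g(W) = -32 + 4*2 = -32 + 8 = -24)
n(y) = y**2
K(k) = 16 (K(k) = (-4)**2 = 16)
G = -1/5209 (G = 2/(-10434 + 16) = 2/(-10418) = 2*(-1/10418) = -1/5209 ≈ -0.00019198)
(53*17 + 17) - G = (53*17 + 17) - 1*(-1/5209) = (901 + 17) + 1/5209 = 918 + 1/5209 = 4781863/5209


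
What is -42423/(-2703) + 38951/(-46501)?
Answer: 622475790/41897401 ≈ 14.857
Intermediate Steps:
-42423/(-2703) + 38951/(-46501) = -42423*(-1/2703) + 38951*(-1/46501) = 14141/901 - 38951/46501 = 622475790/41897401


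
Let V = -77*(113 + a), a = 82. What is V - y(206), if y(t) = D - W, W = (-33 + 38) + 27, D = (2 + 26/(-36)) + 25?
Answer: -270167/18 ≈ -15009.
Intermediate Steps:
D = 473/18 (D = (2 + 26*(-1/36)) + 25 = (2 - 13/18) + 25 = 23/18 + 25 = 473/18 ≈ 26.278)
W = 32 (W = 5 + 27 = 32)
V = -15015 (V = -77*(113 + 82) = -77*195 = -15015)
y(t) = -103/18 (y(t) = 473/18 - 1*32 = 473/18 - 32 = -103/18)
V - y(206) = -15015 - 1*(-103/18) = -15015 + 103/18 = -270167/18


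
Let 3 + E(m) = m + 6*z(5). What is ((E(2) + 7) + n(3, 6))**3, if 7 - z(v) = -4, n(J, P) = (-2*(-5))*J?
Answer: 1061208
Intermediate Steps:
n(J, P) = 10*J
z(v) = 11 (z(v) = 7 - 1*(-4) = 7 + 4 = 11)
E(m) = 63 + m (E(m) = -3 + (m + 6*11) = -3 + (m + 66) = -3 + (66 + m) = 63 + m)
((E(2) + 7) + n(3, 6))**3 = (((63 + 2) + 7) + 10*3)**3 = ((65 + 7) + 30)**3 = (72 + 30)**3 = 102**3 = 1061208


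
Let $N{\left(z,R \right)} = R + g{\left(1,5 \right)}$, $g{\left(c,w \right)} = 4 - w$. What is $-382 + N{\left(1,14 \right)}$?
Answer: $-369$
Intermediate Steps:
$N{\left(z,R \right)} = -1 + R$ ($N{\left(z,R \right)} = R + \left(4 - 5\right) = R - 1 = -1 + R$)
$-382 + N{\left(1,14 \right)} = -382 + \left(-1 + 14\right) = -382 + 13 = -369$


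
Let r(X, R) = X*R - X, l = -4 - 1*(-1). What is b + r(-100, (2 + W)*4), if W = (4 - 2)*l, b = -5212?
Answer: -3512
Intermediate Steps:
l = -3 (l = -4 + 1 = -3)
W = -6 (W = (4 - 2)*(-3) = 2*(-3) = -6)
r(X, R) = -X + R*X (r(X, R) = R*X - X = -X + R*X)
b + r(-100, (2 + W)*4) = -5212 - 100*(-1 + (2 - 6)*4) = -5212 - 100*(-1 - 4*4) = -5212 - 100*(-1 - 16) = -5212 - 100*(-17) = -5212 + 1700 = -3512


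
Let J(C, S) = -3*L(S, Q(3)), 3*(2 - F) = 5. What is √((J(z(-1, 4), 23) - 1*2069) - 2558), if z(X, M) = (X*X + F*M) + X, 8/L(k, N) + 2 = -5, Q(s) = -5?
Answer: I*√226555/7 ≈ 67.997*I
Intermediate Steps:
F = ⅓ (F = 2 - ⅓*5 = 2 - 5/3 = ⅓ ≈ 0.33333)
L(k, N) = -8/7 (L(k, N) = 8/(-2 - 5) = 8/(-7) = 8*(-⅐) = -8/7)
z(X, M) = X + X² + M/3 (z(X, M) = (X*X + M/3) + X = (X² + M/3) + X = X + X² + M/3)
J(C, S) = 24/7 (J(C, S) = -3*(-8/7) = 24/7)
√((J(z(-1, 4), 23) - 1*2069) - 2558) = √((24/7 - 1*2069) - 2558) = √((24/7 - 2069) - 2558) = √(-14459/7 - 2558) = √(-32365/7) = I*√226555/7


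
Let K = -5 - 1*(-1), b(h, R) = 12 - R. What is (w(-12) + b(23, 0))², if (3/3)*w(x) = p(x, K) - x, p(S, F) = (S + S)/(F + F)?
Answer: 729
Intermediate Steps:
K = -4 (K = -5 + 1 = -4)
p(S, F) = S/F (p(S, F) = (2*S)/((2*F)) = (2*S)*(1/(2*F)) = S/F)
w(x) = -5*x/4 (w(x) = x/(-4) - x = x*(-¼) - x = -x/4 - x = -5*x/4)
(w(-12) + b(23, 0))² = (-5/4*(-12) + (12 - 1*0))² = (15 + (12 + 0))² = (15 + 12)² = 27² = 729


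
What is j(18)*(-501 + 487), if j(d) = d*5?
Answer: -1260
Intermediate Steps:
j(d) = 5*d
j(18)*(-501 + 487) = (5*18)*(-501 + 487) = 90*(-14) = -1260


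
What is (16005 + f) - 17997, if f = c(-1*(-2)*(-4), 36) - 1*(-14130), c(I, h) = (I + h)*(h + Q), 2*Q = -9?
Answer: 13020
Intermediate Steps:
Q = -9/2 (Q = (1/2)*(-9) = -9/2 ≈ -4.5000)
c(I, h) = (-9/2 + h)*(I + h) (c(I, h) = (I + h)*(h - 9/2) = (I + h)*(-9/2 + h) = (-9/2 + h)*(I + h))
f = 15012 (f = (36**2 - 9*(-1*(-2))*(-4)/2 - 9/2*36 + (-1*(-2)*(-4))*36) - 1*(-14130) = (1296 - 9*(-4) - 162 + (2*(-4))*36) + 14130 = (1296 - 9/2*(-8) - 162 - 8*36) + 14130 = (1296 + 36 - 162 - 288) + 14130 = 882 + 14130 = 15012)
(16005 + f) - 17997 = (16005 + 15012) - 17997 = 31017 - 17997 = 13020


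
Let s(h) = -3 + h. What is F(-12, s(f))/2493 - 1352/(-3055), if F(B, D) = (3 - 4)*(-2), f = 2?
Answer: 259742/585855 ≈ 0.44336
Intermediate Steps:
F(B, D) = 2 (F(B, D) = -1*(-2) = 2)
F(-12, s(f))/2493 - 1352/(-3055) = 2/2493 - 1352/(-3055) = 2*(1/2493) - 1352*(-1/3055) = 2/2493 + 104/235 = 259742/585855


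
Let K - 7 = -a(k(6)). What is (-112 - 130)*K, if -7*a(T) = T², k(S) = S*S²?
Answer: -11302610/7 ≈ -1.6147e+6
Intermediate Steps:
k(S) = S³
a(T) = -T²/7
K = 46705/7 (K = 7 - (-1)*(6³)²/7 = 7 - (-1)*216²/7 = 7 - (-1)*46656/7 = 7 - 1*(-46656/7) = 7 + 46656/7 = 46705/7 ≈ 6672.1)
(-112 - 130)*K = (-112 - 130)*(46705/7) = -242*46705/7 = -11302610/7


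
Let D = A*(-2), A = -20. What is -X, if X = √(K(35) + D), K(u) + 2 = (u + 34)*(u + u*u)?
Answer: -√86978 ≈ -294.92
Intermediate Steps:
D = 40 (D = -20*(-2) = 40)
K(u) = -2 + (34 + u)*(u + u²) (K(u) = -2 + (u + 34)*(u + u*u) = -2 + (34 + u)*(u + u²))
X = √86978 (X = √((-2 + 35³ + 34*35 + 35*35²) + 40) = √((-2 + 42875 + 1190 + 35*1225) + 40) = √((-2 + 42875 + 1190 + 42875) + 40) = √(86938 + 40) = √86978 ≈ 294.92)
-X = -√86978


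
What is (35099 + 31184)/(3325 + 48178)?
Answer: 66283/51503 ≈ 1.2870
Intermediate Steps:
(35099 + 31184)/(3325 + 48178) = 66283/51503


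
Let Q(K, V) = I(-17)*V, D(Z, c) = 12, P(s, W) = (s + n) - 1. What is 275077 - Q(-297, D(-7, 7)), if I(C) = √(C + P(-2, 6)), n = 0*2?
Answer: 275077 - 24*I*√5 ≈ 2.7508e+5 - 53.666*I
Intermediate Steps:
n = 0
P(s, W) = -1 + s (P(s, W) = (s + 0) - 1 = s - 1 = -1 + s)
I(C) = √(-3 + C) (I(C) = √(C + (-1 - 2)) = √(C - 3) = √(-3 + C))
Q(K, V) = 2*I*V*√5 (Q(K, V) = √(-3 - 17)*V = √(-20)*V = (2*I*√5)*V = 2*I*V*√5)
275077 - Q(-297, D(-7, 7)) = 275077 - 2*I*12*√5 = 275077 - 24*I*√5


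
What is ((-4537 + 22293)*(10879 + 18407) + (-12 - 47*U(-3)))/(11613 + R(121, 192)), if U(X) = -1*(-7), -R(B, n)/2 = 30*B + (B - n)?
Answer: 104000375/899 ≈ 1.1568e+5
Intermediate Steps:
R(B, n) = -62*B + 2*n (R(B, n) = -2*(30*B + (B - n)) = -2*(-n + 31*B) = -62*B + 2*n)
U(X) = 7
((-4537 + 22293)*(10879 + 18407) + (-12 - 47*U(-3)))/(11613 + R(121, 192)) = ((-4537 + 22293)*(10879 + 18407) + (-12 - 47*7))/(11613 + (-62*121 + 2*192)) = (17756*29286 + (-12 - 329))/(11613 + (-7502 + 384)) = (520002216 - 341)/(11613 - 7118) = 520001875/4495 = 520001875*(1/4495) = 104000375/899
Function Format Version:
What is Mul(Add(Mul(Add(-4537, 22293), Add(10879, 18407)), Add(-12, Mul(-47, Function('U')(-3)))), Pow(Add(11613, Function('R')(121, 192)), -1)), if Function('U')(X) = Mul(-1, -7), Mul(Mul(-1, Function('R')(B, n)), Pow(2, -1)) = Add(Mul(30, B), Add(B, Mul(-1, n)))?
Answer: Rational(104000375, 899) ≈ 1.1568e+5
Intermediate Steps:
Function('R')(B, n) = Add(Mul(-62, B), Mul(2, n)) (Function('R')(B, n) = Mul(-2, Add(Mul(30, B), Add(B, Mul(-1, n)))) = Mul(-2, Add(Mul(-1, n), Mul(31, B))) = Add(Mul(-62, B), Mul(2, n)))
Function('U')(X) = 7
Mul(Add(Mul(Add(-4537, 22293), Add(10879, 18407)), Add(-12, Mul(-47, Function('U')(-3)))), Pow(Add(11613, Function('R')(121, 192)), -1)) = Mul(Add(Mul(Add(-4537, 22293), Add(10879, 18407)), Add(-12, Mul(-47, 7))), Pow(Add(11613, Add(Mul(-62, 121), Mul(2, 192))), -1)) = Mul(Add(Mul(17756, 29286), Add(-12, -329)), Pow(Add(11613, Add(-7502, 384)), -1)) = Mul(Add(520002216, -341), Pow(Add(11613, -7118), -1)) = Mul(520001875, Pow(4495, -1)) = Mul(520001875, Rational(1, 4495)) = Rational(104000375, 899)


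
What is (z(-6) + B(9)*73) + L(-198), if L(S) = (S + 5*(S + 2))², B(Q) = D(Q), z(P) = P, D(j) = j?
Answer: 1388335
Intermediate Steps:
B(Q) = Q
L(S) = (10 + 6*S)² (L(S) = (S + 5*(2 + S))² = (S + (10 + 5*S))² = (10 + 6*S)²)
(z(-6) + B(9)*73) + L(-198) = (-6 + 9*73) + 4*(5 + 3*(-198))² = (-6 + 657) + 4*(5 - 594)² = 651 + 4*(-589)² = 651 + 4*346921 = 651 + 1387684 = 1388335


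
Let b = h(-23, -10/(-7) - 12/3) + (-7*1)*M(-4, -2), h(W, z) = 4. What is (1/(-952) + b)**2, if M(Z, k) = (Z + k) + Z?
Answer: 4962779809/906304 ≈ 5475.8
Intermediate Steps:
M(Z, k) = k + 2*Z
b = 74 (b = 4 + (-7*1)*(-2 + 2*(-4)) = 4 - 7*(-2 - 8) = 4 - 7*(-10) = 4 + 70 = 74)
(1/(-952) + b)**2 = (1/(-952) + 74)**2 = (-1/952 + 74)**2 = (70447/952)**2 = 4962779809/906304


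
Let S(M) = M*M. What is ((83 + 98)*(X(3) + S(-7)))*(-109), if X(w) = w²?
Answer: -1144282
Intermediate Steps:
S(M) = M²
((83 + 98)*(X(3) + S(-7)))*(-109) = ((83 + 98)*(3² + (-7)²))*(-109) = (181*(9 + 49))*(-109) = (181*58)*(-109) = 10498*(-109) = -1144282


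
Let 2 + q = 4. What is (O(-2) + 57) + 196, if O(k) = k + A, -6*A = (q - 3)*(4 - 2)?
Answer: 754/3 ≈ 251.33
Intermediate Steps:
q = 2 (q = -2 + 4 = 2)
A = 1/3 (A = -(2 - 3)*(4 - 2)/6 = -(-1)*2/6 = -1/6*(-2) = 1/3 ≈ 0.33333)
O(k) = 1/3 + k (O(k) = k + 1/3 = 1/3 + k)
(O(-2) + 57) + 196 = ((1/3 - 2) + 57) + 196 = (-5/3 + 57) + 196 = 166/3 + 196 = 754/3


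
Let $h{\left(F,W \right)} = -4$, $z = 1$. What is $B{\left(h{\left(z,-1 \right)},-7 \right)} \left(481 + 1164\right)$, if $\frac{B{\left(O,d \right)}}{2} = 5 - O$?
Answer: $29610$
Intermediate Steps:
$B{\left(O,d \right)} = 10 - 2 O$ ($B{\left(O,d \right)} = 2 \left(5 - O\right) = 10 - 2 O$)
$B{\left(h{\left(z,-1 \right)},-7 \right)} \left(481 + 1164\right) = \left(10 - -8\right) \left(481 + 1164\right) = \left(10 + 8\right) 1645 = 18 \cdot 1645 = 29610$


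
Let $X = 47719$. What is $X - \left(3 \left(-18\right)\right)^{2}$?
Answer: $44803$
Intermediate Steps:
$X - \left(3 \left(-18\right)\right)^{2} = 47719 - \left(3 \left(-18\right)\right)^{2} = 47719 - \left(-54\right)^{2} = 47719 - 2916 = 44803$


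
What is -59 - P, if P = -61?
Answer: 2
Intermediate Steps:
-59 - P = -59 - 1*(-61) = -59 + 61 = 2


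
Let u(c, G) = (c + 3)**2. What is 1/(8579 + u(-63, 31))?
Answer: 1/12179 ≈ 8.2109e-5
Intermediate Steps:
u(c, G) = (3 + c)**2
1/(8579 + u(-63, 31)) = 1/(8579 + (3 - 63)**2) = 1/(8579 + (-60)**2) = 1/(8579 + 3600) = 1/12179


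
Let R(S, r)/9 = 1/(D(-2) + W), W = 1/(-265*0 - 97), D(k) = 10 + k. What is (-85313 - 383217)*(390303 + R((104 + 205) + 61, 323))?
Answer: -28344724816788/155 ≈ -1.8287e+11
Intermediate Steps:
W = -1/97 (W = 1/(0 - 97) = 1/(-97) = -1/97 ≈ -0.010309)
R(S, r) = 873/775 (R(S, r) = 9/((10 - 2) - 1/97) = 9/(8 - 1/97) = 9/(775/97) = 9*(97/775) = 873/775)
(-85313 - 383217)*(390303 + R((104 + 205) + 61, 323)) = (-85313 - 383217)*(390303 + 873/775) = -468530*302485698/775 = -28344724816788/155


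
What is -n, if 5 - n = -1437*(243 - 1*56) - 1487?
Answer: -270211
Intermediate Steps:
n = 270211 (n = 5 - (-1437*(243 - 1*56) - 1487) = 5 - (-1437*(243 - 56) - 1487) = 5 - (-1437*187 - 1487) = 5 - (-268719 - 1487) = 5 - 1*(-270206) = 5 + 270206 = 270211)
-n = -1*270211 = -270211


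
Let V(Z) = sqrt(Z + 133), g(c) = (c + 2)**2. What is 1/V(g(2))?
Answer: sqrt(149)/149 ≈ 0.081923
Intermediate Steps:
g(c) = (2 + c)**2
V(Z) = sqrt(133 + Z)
1/V(g(2)) = 1/(sqrt(133 + (2 + 2)**2)) = 1/(sqrt(133 + 4**2)) = 1/(sqrt(133 + 16)) = 1/(sqrt(149)) = sqrt(149)/149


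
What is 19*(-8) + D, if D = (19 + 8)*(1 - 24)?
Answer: -773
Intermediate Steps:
D = -621 (D = 27*(-23) = -621)
19*(-8) + D = 19*(-8) - 621 = -152 - 621 = -773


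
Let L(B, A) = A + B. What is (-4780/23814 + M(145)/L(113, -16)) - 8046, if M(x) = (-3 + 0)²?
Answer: -9293085701/1154979 ≈ -8046.1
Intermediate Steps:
M(x) = 9 (M(x) = (-3)² = 9)
(-4780/23814 + M(145)/L(113, -16)) - 8046 = (-4780/23814 + 9/(-16 + 113)) - 8046 = (-4780*1/23814 + 9/97) - 8046 = (-2390/11907 + 9*(1/97)) - 8046 = (-2390/11907 + 9/97) - 8046 = -124667/1154979 - 8046 = -9293085701/1154979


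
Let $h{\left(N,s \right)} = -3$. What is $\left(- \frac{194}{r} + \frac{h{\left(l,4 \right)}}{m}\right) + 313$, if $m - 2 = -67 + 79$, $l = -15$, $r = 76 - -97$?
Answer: $\frac{754851}{2422} \approx 311.66$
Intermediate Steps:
$r = 173$ ($r = 76 + 97 = 173$)
$m = 14$ ($m = 2 + \left(-67 + 79\right) = 2 + 12 = 14$)
$\left(- \frac{194}{r} + \frac{h{\left(l,4 \right)}}{m}\right) + 313 = \left(- \frac{194}{173} - \frac{3}{14}\right) + 313 = - \frac{3235}{2422} + 313 = \frac{754851}{2422}$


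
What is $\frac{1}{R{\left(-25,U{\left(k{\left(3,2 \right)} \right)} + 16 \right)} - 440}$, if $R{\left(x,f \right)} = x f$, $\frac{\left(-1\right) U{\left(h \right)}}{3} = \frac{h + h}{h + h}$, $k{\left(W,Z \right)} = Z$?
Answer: $- \frac{1}{765} \approx -0.0013072$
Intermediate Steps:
$U{\left(h \right)} = -3$ ($U{\left(h \right)} = - 3 \frac{h + h}{h + h} = - 3 \frac{2 h}{2 h} = - 3 \cdot 2 h \frac{1}{2 h} = \left(-3\right) 1 = -3$)
$R{\left(x,f \right)} = f x$
$\frac{1}{R{\left(-25,U{\left(k{\left(3,2 \right)} \right)} + 16 \right)} - 440} = \frac{1}{\left(-3 + 16\right) \left(-25\right) - 440} = \frac{1}{13 \left(-25\right) - 440} = \frac{1}{-325 - 440} = \frac{1}{-765} = - \frac{1}{765}$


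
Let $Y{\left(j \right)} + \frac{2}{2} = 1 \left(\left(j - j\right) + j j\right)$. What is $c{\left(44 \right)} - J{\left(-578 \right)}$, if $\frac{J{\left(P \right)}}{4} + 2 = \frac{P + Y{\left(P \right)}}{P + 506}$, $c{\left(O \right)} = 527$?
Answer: $\frac{343135}{18} \approx 19063.0$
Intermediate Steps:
$Y{\left(j \right)} = -1 + j^{2}$ ($Y{\left(j \right)} = -1 + 1 \left(\left(j - j\right) + j j\right) = -1 + 1 \left(0 + j^{2}\right) = -1 + 1 j^{2} = -1 + j^{2}$)
$J{\left(P \right)} = -8 + \frac{4 \left(-1 + P + P^{2}\right)}{506 + P}$ ($J{\left(P \right)} = -8 + 4 \frac{P + \left(-1 + P^{2}\right)}{P + 506} = -8 + 4 \frac{-1 + P + P^{2}}{506 + P} = -8 + \frac{4 \left(-1 + P + P^{2}\right)}{506 + P}$)
$c{\left(44 \right)} - J{\left(-578 \right)} = 527 - \frac{4 \left(-1013 + \left(-578\right)^{2} - -578\right)}{506 - 578} = 527 - \frac{4 \left(-1013 + 334084 + 578\right)}{-72} = 527 - 4 \left(- \frac{1}{72}\right) 333649 = 527 - - \frac{333649}{18} = 527 + \frac{333649}{18} = \frac{343135}{18}$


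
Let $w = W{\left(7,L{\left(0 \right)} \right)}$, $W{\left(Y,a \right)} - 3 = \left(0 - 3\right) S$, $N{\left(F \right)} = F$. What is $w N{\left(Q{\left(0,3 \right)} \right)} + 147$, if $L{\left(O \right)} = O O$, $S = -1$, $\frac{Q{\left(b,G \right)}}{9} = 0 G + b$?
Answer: $147$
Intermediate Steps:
$Q{\left(b,G \right)} = 9 b$ ($Q{\left(b,G \right)} = 9 \left(0 G + b\right) = 9 \left(0 + b\right) = 9 b$)
$L{\left(O \right)} = O^{2}$
$W{\left(Y,a \right)} = 6$ ($W{\left(Y,a \right)} = 3 + \left(0 - 3\right) \left(-1\right) = 3 - -3 = 3 + 3 = 6$)
$w = 6$
$w N{\left(Q{\left(0,3 \right)} \right)} + 147 = 6 \cdot 9 \cdot 0 + 147 = 6 \cdot 0 + 147 = 0 + 147 = 147$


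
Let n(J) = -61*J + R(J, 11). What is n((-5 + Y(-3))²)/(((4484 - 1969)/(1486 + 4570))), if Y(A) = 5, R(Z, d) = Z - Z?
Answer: 0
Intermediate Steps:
R(Z, d) = 0
n(J) = -61*J (n(J) = -61*J + 0 = -61*J)
n((-5 + Y(-3))²)/(((4484 - 1969)/(1486 + 4570))) = (-61*(-5 + 5)²)/(((4484 - 1969)/(1486 + 4570))) = (-61*0²)/((2515/6056)) = (-61*0)/((2515*(1/6056))) = 0/(2515/6056) = 0*(6056/2515) = 0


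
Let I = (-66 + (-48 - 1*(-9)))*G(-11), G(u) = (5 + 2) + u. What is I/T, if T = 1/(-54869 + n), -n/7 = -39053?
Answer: 91770840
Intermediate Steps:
n = 273371 (n = -7*(-39053) = 273371)
G(u) = 7 + u
T = 1/218502 (T = 1/(-54869 + 273371) = 1/218502 ≈ 4.5766e-6)
I = 420 (I = (-66 + (-48 - 1*(-9)))*(7 - 11) = (-66 + (-48 + 9))*(-4) = (-66 - 39)*(-4) = -105*(-4) = 420)
I/T = 420/(1/218502) = 420*218502 = 91770840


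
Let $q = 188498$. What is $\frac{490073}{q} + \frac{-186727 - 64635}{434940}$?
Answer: $\frac{20721389543}{10248165015} \approx 2.022$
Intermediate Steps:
$\frac{490073}{q} + \frac{-186727 - 64635}{434940} = \frac{490073}{188498} + \frac{-186727 - 64635}{434940} = 490073 \cdot \frac{1}{188498} - \frac{125681}{217470} = \frac{490073}{188498} - \frac{125681}{217470} = \frac{20721389543}{10248165015}$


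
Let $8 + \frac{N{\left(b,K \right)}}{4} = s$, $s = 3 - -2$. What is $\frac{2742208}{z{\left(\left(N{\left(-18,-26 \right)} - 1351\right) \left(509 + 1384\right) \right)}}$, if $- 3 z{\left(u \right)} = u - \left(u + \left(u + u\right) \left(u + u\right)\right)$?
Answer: $\frac{685552}{2219073488427} \approx 3.0894 \cdot 10^{-7}$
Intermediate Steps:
$s = 5$ ($s = 3 + 2 = 5$)
$N{\left(b,K \right)} = -12$ ($N{\left(b,K \right)} = -32 + 4 \cdot 5 = -32 + 20 = -12$)
$z{\left(u \right)} = \frac{4 u^{2}}{3}$ ($z{\left(u \right)} = - \frac{u - \left(u + \left(u + u\right) \left(u + u\right)\right)}{3} = - \frac{u - \left(u + 2 u 2 u\right)}{3} = - \frac{u - \left(u + 4 u^{2}\right)}{3} = - \frac{\left(-4\right) u^{2}}{3} = \frac{4 u^{2}}{3}$)
$\frac{2742208}{z{\left(\left(N{\left(-18,-26 \right)} - 1351\right) \left(509 + 1384\right) \right)}} = \frac{2742208}{\frac{4}{3} \left(\left(-12 - 1351\right) \left(509 + 1384\right)\right)^{2}} = \frac{2742208}{\frac{4}{3} \left(\left(-1363\right) 1893\right)^{2}} = \frac{2742208}{\frac{4}{3} \left(-2580159\right)^{2}} = \frac{2742208}{\frac{4}{3} \cdot 6657220465281} = \frac{2742208}{8876293953708} = 2742208 \cdot \frac{1}{8876293953708} = \frac{685552}{2219073488427}$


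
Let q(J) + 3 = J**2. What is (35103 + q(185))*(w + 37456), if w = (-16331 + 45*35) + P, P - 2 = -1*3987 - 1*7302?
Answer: 791206225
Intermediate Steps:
P = -11287 (P = 2 + (-1*3987 - 1*7302) = 2 + (-3987 - 7302) = 2 - 11289 = -11287)
w = -26043 (w = (-16331 + 45*35) - 11287 = (-16331 + 1575) - 11287 = -14756 - 11287 = -26043)
q(J) = -3 + J**2
(35103 + q(185))*(w + 37456) = (35103 + (-3 + 185**2))*(-26043 + 37456) = (35103 + (-3 + 34225))*11413 = (35103 + 34222)*11413 = 69325*11413 = 791206225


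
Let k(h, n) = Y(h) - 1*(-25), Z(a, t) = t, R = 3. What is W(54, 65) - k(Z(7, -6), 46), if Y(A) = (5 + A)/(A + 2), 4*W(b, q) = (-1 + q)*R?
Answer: 91/4 ≈ 22.750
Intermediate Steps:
W(b, q) = -¾ + 3*q/4 (W(b, q) = ((-1 + q)*3)/4 = (-3 + 3*q)/4 = -¾ + 3*q/4)
Y(A) = (5 + A)/(2 + A)
k(h, n) = 25 + (5 + h)/(2 + h) (k(h, n) = (5 + h)/(2 + h) - 1*(-25) = (5 + h)/(2 + h) + 25 = 25 + (5 + h)/(2 + h))
W(54, 65) - k(Z(7, -6), 46) = (-¾ + (¾)*65) - (55 + 26*(-6))/(2 - 6) = (-¾ + 195/4) - (55 - 156)/(-4) = 48 - (-1)*(-101)/4 = 48 - 1*101/4 = 48 - 101/4 = 91/4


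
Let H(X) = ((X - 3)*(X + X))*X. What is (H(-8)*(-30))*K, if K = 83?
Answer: 3505920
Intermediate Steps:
H(X) = 2*X**2*(-3 + X) (H(X) = ((-3 + X)*(2*X))*X = (2*X*(-3 + X))*X = 2*X**2*(-3 + X))
(H(-8)*(-30))*K = ((2*(-8)**2*(-3 - 8))*(-30))*83 = ((2*64*(-11))*(-30))*83 = -1408*(-30)*83 = 42240*83 = 3505920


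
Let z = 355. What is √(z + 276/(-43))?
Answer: √644527/43 ≈ 18.670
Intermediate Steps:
√(z + 276/(-43)) = √(355 + 276/(-43)) = √(355 + 276*(-1/43)) = √(355 - 276/43) = √(14989/43) = √644527/43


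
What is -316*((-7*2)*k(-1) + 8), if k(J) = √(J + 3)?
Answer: -2528 + 4424*√2 ≈ 3728.5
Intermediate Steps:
k(J) = √(3 + J)
-316*((-7*2)*k(-1) + 8) = -316*((-7*2)*√(3 - 1) + 8) = -316*(-14*√2 + 8) = -316*(8 - 14*√2) = -2528 + 4424*√2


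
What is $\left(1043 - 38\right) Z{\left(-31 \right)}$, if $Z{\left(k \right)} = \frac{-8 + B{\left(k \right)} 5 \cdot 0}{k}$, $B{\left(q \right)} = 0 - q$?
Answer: $\frac{8040}{31} \approx 259.35$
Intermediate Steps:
$B{\left(q \right)} = - q$
$Z{\left(k \right)} = - \frac{8}{k}$ ($Z{\left(k \right)} = \frac{-8 + - k 5 \cdot 0}{k} = \frac{-8 + - 5 k 0}{k} = \frac{-8 + 0}{k} = - \frac{8}{k}$)
$\left(1043 - 38\right) Z{\left(-31 \right)} = \left(1043 - 38\right) \left(- \frac{8}{-31}\right) = 1005 \left(\left(-8\right) \left(- \frac{1}{31}\right)\right) = 1005 \cdot \frac{8}{31} = \frac{8040}{31}$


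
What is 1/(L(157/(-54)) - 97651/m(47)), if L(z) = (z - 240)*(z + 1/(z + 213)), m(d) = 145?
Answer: 959378580/30335004853 ≈ 0.031626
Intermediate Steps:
L(z) = (-240 + z)*(z + 1/(213 + z))
1/(L(157/(-54)) - 97651/m(47)) = 1/((-240 + (157/(-54))³ - 8025683/(-54) - 27*(157/(-54))²)/(213 + 157/(-54)) - 97651/145) = 1/((-240 + (157*(-1/54))³ - 8025683*(-1)/54 - 27*(157*(-1/54))²)/(213 + 157*(-1/54)) - 97651*1/145) = 1/((-240 + (-157/54)³ - 51119*(-157/54) - 27*(-157/54)²)/(213 - 157/54) - 97651/145) = 1/((-240 - 3869893/157464 + 8025683/54 - 27*24649/2916)/(11345/54) - 97651/145) = 1/(54*(-240 - 3869893/157464 + 8025683/54 - 24649/108)/11345 - 97651/145) = 1/((54/11345)*(23325292133/157464) - 97651/145) = 1/(23325292133/33082020 - 97651/145) = 1/(30335004853/959378580) = 959378580/30335004853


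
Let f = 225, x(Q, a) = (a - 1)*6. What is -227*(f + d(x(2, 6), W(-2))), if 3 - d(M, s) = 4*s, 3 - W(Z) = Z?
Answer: -47216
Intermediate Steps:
x(Q, a) = -6 + 6*a (x(Q, a) = (-1 + a)*6 = -6 + 6*a)
W(Z) = 3 - Z
d(M, s) = 3 - 4*s
-227*(f + d(x(2, 6), W(-2))) = -227*(225 + (3 - 4*(3 - 1*(-2)))) = -227*(225 + (3 - 4*(3 + 2))) = -227*(225 + (3 - 4*5)) = -227*(225 + (3 - 20)) = -227*(225 - 17) = -227*208 = -47216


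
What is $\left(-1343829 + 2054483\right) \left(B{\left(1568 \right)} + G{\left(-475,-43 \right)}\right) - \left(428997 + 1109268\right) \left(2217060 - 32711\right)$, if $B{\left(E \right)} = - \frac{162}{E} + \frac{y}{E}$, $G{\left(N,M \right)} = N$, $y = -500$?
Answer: $- \frac{188184946609451}{56} \approx -3.3604 \cdot 10^{12}$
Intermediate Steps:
$B{\left(E \right)} = - \frac{662}{E}$ ($B{\left(E \right)} = - \frac{162}{E} - \frac{500}{E} = - \frac{662}{E}$)
$\left(-1343829 + 2054483\right) \left(B{\left(1568 \right)} + G{\left(-475,-43 \right)}\right) - \left(428997 + 1109268\right) \left(2217060 - 32711\right) = \left(-1343829 + 2054483\right) \left(- \frac{662}{1568} - 475\right) - \left(428997 + 1109268\right) \left(2217060 - 32711\right) = 710654 \left(\left(-662\right) \frac{1}{1568} - 475\right) - 1538265 \cdot 2184349 = 710654 \left(- \frac{331}{784} - 475\right) - 3360107614485 = 710654 \left(- \frac{372731}{784}\right) - 3360107614485 = - \frac{18920198291}{56} - 3360107614485 = - \frac{188184946609451}{56}$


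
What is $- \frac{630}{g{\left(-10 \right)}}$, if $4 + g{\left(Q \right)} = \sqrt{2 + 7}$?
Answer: $630$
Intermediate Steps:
$g{\left(Q \right)} = -1$ ($g{\left(Q \right)} = -4 + \sqrt{2 + 7} = -4 + \sqrt{9} = -4 + 3 = -1$)
$- \frac{630}{g{\left(-10 \right)}} = - \frac{630}{-1} = \left(-630\right) \left(-1\right) = 630$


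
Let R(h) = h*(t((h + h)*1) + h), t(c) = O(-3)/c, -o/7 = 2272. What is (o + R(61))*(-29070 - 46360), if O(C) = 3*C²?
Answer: 917945385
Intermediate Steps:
o = -15904 (o = -7*2272 = -15904)
t(c) = 27/c (t(c) = (3*(-3)²)/c = (3*9)/c = 27/c)
R(h) = h*(h + 27/(2*h)) (R(h) = h*(27/(((h + h)*1)) + h) = h*(27/(((2*h)*1)) + h) = h*(27/((2*h)) + h) = h*(27*(1/(2*h)) + h) = h*(27/(2*h) + h) = h*(h + 27/(2*h)))
(o + R(61))*(-29070 - 46360) = (-15904 + (27/2 + 61²))*(-29070 - 46360) = (-15904 + (27/2 + 3721))*(-75430) = (-15904 + 7469/2)*(-75430) = -24339/2*(-75430) = 917945385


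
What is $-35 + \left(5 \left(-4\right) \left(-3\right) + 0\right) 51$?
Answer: $3025$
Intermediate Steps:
$-35 + \left(5 \left(-4\right) \left(-3\right) + 0\right) 51 = -35 + \left(\left(-20\right) \left(-3\right) + 0\right) 51 = -35 + \left(60 + 0\right) 51 = -35 + 60 \cdot 51 = -35 + 3060 = 3025$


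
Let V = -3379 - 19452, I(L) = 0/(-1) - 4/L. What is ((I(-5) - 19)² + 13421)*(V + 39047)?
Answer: 5575158096/25 ≈ 2.2301e+8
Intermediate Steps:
I(L) = -4/L (I(L) = 0*(-1) - 4/L = 0 - 4/L = -4/L)
V = -22831
((I(-5) - 19)² + 13421)*(V + 39047) = ((-4/(-5) - 19)² + 13421)*(-22831 + 39047) = ((-4*(-⅕) - 19)² + 13421)*16216 = ((⅘ - 19)² + 13421)*16216 = ((-91/5)² + 13421)*16216 = (8281/25 + 13421)*16216 = (343806/25)*16216 = 5575158096/25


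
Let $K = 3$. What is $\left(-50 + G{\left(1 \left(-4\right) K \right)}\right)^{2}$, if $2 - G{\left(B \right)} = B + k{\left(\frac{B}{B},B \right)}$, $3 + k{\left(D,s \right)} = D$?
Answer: $1156$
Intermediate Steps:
$k{\left(D,s \right)} = -3 + D$
$G{\left(B \right)} = 4 - B$ ($G{\left(B \right)} = 2 - \left(B - \left(3 - \frac{B}{B}\right)\right) = 2 - \left(B + \left(-3 + 1\right)\right) = 2 - \left(B - 2\right) = 2 - \left(-2 + B\right) = 4 - B$)
$\left(-50 + G{\left(1 \left(-4\right) K \right)}\right)^{2} = \left(-50 - \left(-4 + 1 \left(-4\right) 3\right)\right)^{2} = \left(-50 - \left(-4 - 12\right)\right)^{2} = \left(-50 + \left(4 - -12\right)\right)^{2} = \left(-50 + \left(4 + 12\right)\right)^{2} = \left(-50 + 16\right)^{2} = \left(-34\right)^{2} = 1156$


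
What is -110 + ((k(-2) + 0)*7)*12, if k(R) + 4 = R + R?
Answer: -782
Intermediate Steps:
k(R) = -4 + 2*R (k(R) = -4 + (R + R) = -4 + 2*R)
-110 + ((k(-2) + 0)*7)*12 = -110 + (((-4 + 2*(-2)) + 0)*7)*12 = -110 + (((-4 - 4) + 0)*7)*12 = -110 + ((-8 + 0)*7)*12 = -110 - 8*7*12 = -110 - 56*12 = -110 - 672 = -782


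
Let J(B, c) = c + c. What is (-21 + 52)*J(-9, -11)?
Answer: -682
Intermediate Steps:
J(B, c) = 2*c
(-21 + 52)*J(-9, -11) = (-21 + 52)*(2*(-11)) = 31*(-22) = -682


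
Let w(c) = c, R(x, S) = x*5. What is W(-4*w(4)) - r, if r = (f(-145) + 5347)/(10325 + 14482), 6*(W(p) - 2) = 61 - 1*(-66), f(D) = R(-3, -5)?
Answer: 1138727/49614 ≈ 22.952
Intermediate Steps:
R(x, S) = 5*x
f(D) = -15 (f(D) = 5*(-3) = -15)
W(p) = 139/6 (W(p) = 2 + (61 - 1*(-66))/6 = 2 + (61 + 66)/6 = 2 + (⅙)*127 = 2 + 127/6 = 139/6)
r = 5332/24807 (r = (-15 + 5347)/(10325 + 14482) = 5332/24807 ≈ 0.21494)
W(-4*w(4)) - r = 139/6 - 1*5332/24807 = 139/6 - 5332/24807 = 1138727/49614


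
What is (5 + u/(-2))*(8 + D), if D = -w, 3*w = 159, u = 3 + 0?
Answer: -315/2 ≈ -157.50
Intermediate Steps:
u = 3
w = 53 (w = (1/3)*159 = 53)
D = -53 (D = -1*53 = -53)
(5 + u/(-2))*(8 + D) = (5 + 3/(-2))*(8 - 53) = (5 - 1/2*3)*(-45) = (5 - 3/2)*(-45) = (7/2)*(-45) = -315/2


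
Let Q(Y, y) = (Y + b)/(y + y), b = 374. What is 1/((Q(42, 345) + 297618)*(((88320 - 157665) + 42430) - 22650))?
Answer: -3/44254398158 ≈ -6.7790e-11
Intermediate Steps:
Q(Y, y) = (374 + Y)/(2*y) (Q(Y, y) = (Y + 374)/(y + y) = (374 + Y)/((2*y)) = (374 + Y)*(1/(2*y)) = (374 + Y)/(2*y))
1/((Q(42, 345) + 297618)*(((88320 - 157665) + 42430) - 22650)) = 1/(((1/2)*(374 + 42)/345 + 297618)*(((88320 - 157665) + 42430) - 22650)) = 1/(((1/2)*(1/345)*416 + 297618)*((-69345 + 42430) - 22650)) = 1/((208/345 + 297618)*(-26915 - 22650)) = 1/((102678418/345)*(-49565)) = 1/(-44254398158/3) = -3/44254398158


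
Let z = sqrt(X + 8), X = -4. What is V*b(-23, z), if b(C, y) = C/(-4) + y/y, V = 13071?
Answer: 352917/4 ≈ 88229.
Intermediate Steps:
z = 2 (z = sqrt(-4 + 8) = sqrt(4) = 2)
b(C, y) = 1 - C/4 (b(C, y) = C*(-1/4) + 1 = -C/4 + 1 = 1 - C/4)
V*b(-23, z) = 13071*(1 - 1/4*(-23)) = 13071*(1 + 23/4) = 13071*(27/4) = 352917/4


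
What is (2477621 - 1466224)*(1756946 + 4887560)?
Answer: 6720233434882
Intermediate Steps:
(2477621 - 1466224)*(1756946 + 4887560) = 1011397*6644506 = 6720233434882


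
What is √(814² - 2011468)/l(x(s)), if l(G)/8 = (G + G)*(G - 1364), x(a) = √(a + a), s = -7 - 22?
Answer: -2387*√99789/107912132 - 7*I*√6882/14884432 ≈ -0.0069875 - 3.9014e-5*I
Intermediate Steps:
s = -29
x(a) = √2*√a (x(a) = √(2*a) = √2*√a)
l(G) = 16*G*(-1364 + G) (l(G) = 8*((G + G)*(G - 1364)) = 8*((2*G)*(-1364 + G)) = 8*(2*G*(-1364 + G)) = 16*G*(-1364 + G))
√(814² - 2011468)/l(x(s)) = √(814² - 2011468)/((16*(√2*√(-29))*(-1364 + √2*√(-29)))) = √(662596 - 2011468)/((16*(√2*(I*√29))*(-1364 + √2*(I*√29)))) = √(-1348872)/((16*(I*√58)*(-1364 + I*√58))) = (14*I*√6882)/((16*I*√58*(-1364 + I*√58))) = (14*I*√6882)*(-I*√58/(928*(-1364 + I*√58))) = 7*√99789/(232*(-1364 + I*√58))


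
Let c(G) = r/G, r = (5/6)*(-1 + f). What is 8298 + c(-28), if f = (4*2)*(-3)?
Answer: 1394189/168 ≈ 8298.8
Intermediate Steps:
f = -24 (f = 8*(-3) = -24)
r = -125/6 (r = (5/6)*(-1 - 24) = (5*(⅙))*(-25) = (⅚)*(-25) = -125/6 ≈ -20.833)
c(G) = -125/(6*G)
8298 + c(-28) = 8298 - 125/6/(-28) = 8298 - 125/6*(-1/28) = 8298 + 125/168 = 1394189/168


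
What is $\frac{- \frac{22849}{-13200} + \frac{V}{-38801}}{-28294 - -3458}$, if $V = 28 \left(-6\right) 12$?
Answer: $- \frac{130453607}{1817190513600} \approx -7.1789 \cdot 10^{-5}$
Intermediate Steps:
$V = -2016$ ($V = \left(-168\right) 12 = -2016$)
$\frac{- \frac{22849}{-13200} + \frac{V}{-38801}}{-28294 - -3458} = \frac{- \frac{22849}{-13200} - \frac{2016}{-38801}}{-28294 - -3458} = \frac{\left(-22849\right) \left(- \frac{1}{13200}\right) - - \frac{288}{5543}}{-28294 + 3458} = \frac{\frac{22849}{13200} + \frac{288}{5543}}{-24836} = \frac{130453607}{73167600} \left(- \frac{1}{24836}\right) = - \frac{130453607}{1817190513600}$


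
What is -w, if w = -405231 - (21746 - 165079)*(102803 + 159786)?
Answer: -37637263906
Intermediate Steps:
w = 37637263906 (w = -405231 - (-143333)*262589 = -405231 - 1*(-37637669137) = -405231 + 37637669137 = 37637263906)
-w = -1*37637263906 = -37637263906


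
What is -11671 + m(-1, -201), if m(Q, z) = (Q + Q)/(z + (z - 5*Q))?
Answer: -4633385/397 ≈ -11671.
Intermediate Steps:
m(Q, z) = 2*Q/(-5*Q + 2*z) (m(Q, z) = (2*Q)/(-5*Q + 2*z) = 2*Q/(-5*Q + 2*z))
-11671 + m(-1, -201) = -11671 + 2*(-1)/(-5*(-1) + 2*(-201)) = -11671 + 2*(-1)/(5 - 402) = -11671 + 2*(-1)/(-397) = -11671 + 2*(-1)*(-1/397) = -11671 + 2/397 = -4633385/397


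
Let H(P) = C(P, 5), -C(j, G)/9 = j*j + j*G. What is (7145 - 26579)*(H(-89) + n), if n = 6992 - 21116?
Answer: 1582083072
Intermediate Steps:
C(j, G) = -9*j² - 9*G*j (C(j, G) = -9*(j*j + j*G) = -9*(j² + G*j) = -9*j² - 9*G*j)
n = -14124
H(P) = -9*P*(5 + P)
(7145 - 26579)*(H(-89) + n) = (7145 - 26579)*(-9*(-89)*(5 - 89) - 14124) = -19434*(-9*(-89)*(-84) - 14124) = -19434*(-67284 - 14124) = -19434*(-81408) = 1582083072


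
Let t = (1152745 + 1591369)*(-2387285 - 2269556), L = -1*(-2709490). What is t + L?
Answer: -12778899874384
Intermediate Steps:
L = 2709490
t = -12778902583874 (t = 2744114*(-4656841) = -12778902583874)
t + L = -12778902583874 + 2709490 = -12778899874384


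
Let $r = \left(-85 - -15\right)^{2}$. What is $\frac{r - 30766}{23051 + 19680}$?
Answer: $- \frac{25866}{42731} \approx -0.60532$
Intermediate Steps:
$r = 4900$ ($r = \left(-85 + \left(-12 + 27\right)\right)^{2} = \left(-85 + 15\right)^{2} = \left(-70\right)^{2} = 4900$)
$\frac{r - 30766}{23051 + 19680} = \frac{4900 - 30766}{23051 + 19680} = - \frac{25866}{42731}$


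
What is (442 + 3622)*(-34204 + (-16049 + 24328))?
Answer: -105359200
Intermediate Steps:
(442 + 3622)*(-34204 + (-16049 + 24328)) = 4064*(-34204 + 8279) = 4064*(-25925) = -105359200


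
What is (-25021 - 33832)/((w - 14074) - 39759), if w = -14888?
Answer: 58853/68721 ≈ 0.85641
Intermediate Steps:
(-25021 - 33832)/((w - 14074) - 39759) = (-25021 - 33832)/((-14888 - 14074) - 39759) = -58853/(-28962 - 39759) = -58853/(-68721) = -58853*(-1/68721) = 58853/68721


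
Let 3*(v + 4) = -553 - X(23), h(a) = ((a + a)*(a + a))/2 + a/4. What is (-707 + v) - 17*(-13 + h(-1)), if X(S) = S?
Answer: -2847/4 ≈ -711.75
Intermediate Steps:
h(a) = 2*a**2 + a/4 (h(a) = ((2*a)*(2*a))*(1/2) + a*(1/4) = (4*a**2)*(1/2) + a/4 = 2*a**2 + a/4)
v = -196 (v = -4 + (-553 - 1*23)/3 = -4 + (-553 - 23)/3 = -4 + (1/3)*(-576) = -4 - 192 = -196)
(-707 + v) - 17*(-13 + h(-1)) = (-707 - 196) - 17*(-13 + (1/4)*(-1)*(1 + 8*(-1))) = -903 - 17*(-13 + (1/4)*(-1)*(1 - 8)) = -903 - 17*(-13 + (1/4)*(-1)*(-7)) = -903 - 17*(-13 + 7/4) = -903 - 17*(-45/4) = -903 + 765/4 = -2847/4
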